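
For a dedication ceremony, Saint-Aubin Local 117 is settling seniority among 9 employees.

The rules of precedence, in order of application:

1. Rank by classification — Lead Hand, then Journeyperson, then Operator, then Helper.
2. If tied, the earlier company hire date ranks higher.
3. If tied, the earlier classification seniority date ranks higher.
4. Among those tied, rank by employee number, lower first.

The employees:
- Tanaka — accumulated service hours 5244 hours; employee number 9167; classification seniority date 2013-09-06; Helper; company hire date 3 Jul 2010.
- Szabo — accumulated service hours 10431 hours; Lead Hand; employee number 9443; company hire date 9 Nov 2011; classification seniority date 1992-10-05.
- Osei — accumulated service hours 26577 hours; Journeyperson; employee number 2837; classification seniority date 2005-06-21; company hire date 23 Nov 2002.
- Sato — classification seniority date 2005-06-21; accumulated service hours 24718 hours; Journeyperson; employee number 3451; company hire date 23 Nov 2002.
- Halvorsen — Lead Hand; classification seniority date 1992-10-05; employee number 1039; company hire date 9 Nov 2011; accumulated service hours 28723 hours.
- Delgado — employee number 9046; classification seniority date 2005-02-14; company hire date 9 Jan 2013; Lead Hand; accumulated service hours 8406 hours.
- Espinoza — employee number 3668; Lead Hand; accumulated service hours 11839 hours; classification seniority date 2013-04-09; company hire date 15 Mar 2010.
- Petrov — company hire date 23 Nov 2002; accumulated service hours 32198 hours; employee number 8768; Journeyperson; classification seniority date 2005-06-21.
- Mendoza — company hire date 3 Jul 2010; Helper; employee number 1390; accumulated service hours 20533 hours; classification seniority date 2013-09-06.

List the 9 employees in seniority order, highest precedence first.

By classification: Espinoza, Halvorsen, Szabo and Delgado (Lead Hand); then Osei, Sato and Petrov (Journeyperson); then Mendoza and Tanaka (Helper).
Among Espinoza, Halvorsen, Szabo and Delgado, by company hire date (earlier first): Espinoza (15 Mar 2010) before Halvorsen and Szabo (9 Nov 2011) before Delgado (9 Jan 2013).
Halvorsen and Szabo both have classification seniority date 1992-10-05, so the next rule applies.
Among Halvorsen and Szabo, by employee number (lower first): Halvorsen (1039) before Szabo (9443).
Osei, Sato and Petrov all have company hire date 23 Nov 2002, so the next rule applies.
Osei, Sato and Petrov all have classification seniority date 2005-06-21, so the next rule applies.
Among Osei, Sato and Petrov, by employee number (lower first): Osei (2837) before Sato (3451) before Petrov (8768).
Mendoza and Tanaka both have company hire date 3 Jul 2010, so the next rule applies.
Mendoza and Tanaka both have classification seniority date 2013-09-06, so the next rule applies.
Among Mendoza and Tanaka, by employee number (lower first): Mendoza (1390) before Tanaka (9167).
Full order: Espinoza, Halvorsen, Szabo, Delgado, Osei, Sato, Petrov, Mendoza, Tanaka.

Espinoza, Halvorsen, Szabo, Delgado, Osei, Sato, Petrov, Mendoza, Tanaka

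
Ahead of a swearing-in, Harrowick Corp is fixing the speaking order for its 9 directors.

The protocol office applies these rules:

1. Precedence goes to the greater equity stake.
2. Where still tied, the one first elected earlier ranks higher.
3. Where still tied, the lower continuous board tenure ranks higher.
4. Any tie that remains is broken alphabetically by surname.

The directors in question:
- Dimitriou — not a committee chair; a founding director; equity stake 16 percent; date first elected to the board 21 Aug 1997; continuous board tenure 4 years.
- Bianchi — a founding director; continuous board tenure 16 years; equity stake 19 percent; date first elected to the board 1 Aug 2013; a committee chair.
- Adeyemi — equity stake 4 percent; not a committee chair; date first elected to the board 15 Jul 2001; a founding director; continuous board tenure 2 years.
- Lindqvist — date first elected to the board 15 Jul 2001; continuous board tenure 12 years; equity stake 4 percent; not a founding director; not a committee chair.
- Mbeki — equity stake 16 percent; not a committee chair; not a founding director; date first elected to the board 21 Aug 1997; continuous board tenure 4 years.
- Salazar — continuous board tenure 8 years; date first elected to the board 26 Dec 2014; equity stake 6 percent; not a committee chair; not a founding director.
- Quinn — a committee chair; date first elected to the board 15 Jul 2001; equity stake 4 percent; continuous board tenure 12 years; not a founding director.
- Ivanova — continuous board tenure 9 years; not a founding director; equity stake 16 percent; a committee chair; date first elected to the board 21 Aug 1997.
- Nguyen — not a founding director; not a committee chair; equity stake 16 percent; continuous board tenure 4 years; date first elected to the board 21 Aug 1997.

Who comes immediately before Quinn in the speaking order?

By equity stake (higher first): Bianchi (19 percent); then Dimitriou, Mbeki, Nguyen and Ivanova (each 16 percent); then Salazar (6 percent); then Adeyemi, Lindqvist and Quinn (each 4 percent).
Dimitriou, Mbeki, Nguyen and Ivanova all have date first elected to the board 21 Aug 1997, so the next rule applies.
Among Dimitriou, Mbeki, Nguyen and Ivanova, by continuous board tenure (lower first): Dimitriou, Mbeki and Nguyen (4 years) before Ivanova (9 years).
Among Dimitriou, Mbeki and Nguyen, alphabetically by surname: Dimitriou before Mbeki before Nguyen.
Adeyemi, Lindqvist and Quinn all have date first elected to the board 15 Jul 2001, so the next rule applies.
Among Adeyemi, Lindqvist and Quinn, by continuous board tenure (lower first): Adeyemi (2 years) before Lindqvist and Quinn (12 years).
Among Lindqvist and Quinn, alphabetically by surname: Lindqvist before Quinn.
Order: Bianchi, Dimitriou, Mbeki, Nguyen, Ivanova, Salazar, Adeyemi, Lindqvist, Quinn.

Lindqvist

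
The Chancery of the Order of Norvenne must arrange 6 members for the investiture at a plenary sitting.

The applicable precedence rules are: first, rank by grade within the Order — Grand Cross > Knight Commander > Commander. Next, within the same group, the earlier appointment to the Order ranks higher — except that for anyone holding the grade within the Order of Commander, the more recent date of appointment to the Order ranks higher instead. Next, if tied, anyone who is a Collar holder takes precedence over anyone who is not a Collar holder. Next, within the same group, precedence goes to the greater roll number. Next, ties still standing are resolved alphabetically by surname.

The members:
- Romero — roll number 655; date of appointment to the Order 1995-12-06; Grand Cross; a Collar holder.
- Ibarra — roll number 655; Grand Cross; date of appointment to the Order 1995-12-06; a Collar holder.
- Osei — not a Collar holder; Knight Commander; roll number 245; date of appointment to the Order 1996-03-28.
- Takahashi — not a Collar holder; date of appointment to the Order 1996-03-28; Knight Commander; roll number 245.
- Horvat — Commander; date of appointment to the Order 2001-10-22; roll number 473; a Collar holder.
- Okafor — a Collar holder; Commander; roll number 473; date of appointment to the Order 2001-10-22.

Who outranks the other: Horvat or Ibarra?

Ibarra

By grade within the Order: Ibarra and Romero (Grand Cross); then Osei and Takahashi (Knight Commander); then Horvat and Okafor (Commander).
Ibarra and Romero both have date of appointment to the Order 1995-12-06, so the next rule applies.
Ibarra and Romero are each a Collar holder, so the next rule applies.
Ibarra and Romero both have roll number 655, so the next rule applies.
Among Ibarra and Romero, alphabetically by surname: Ibarra before Romero.
Osei and Takahashi both have date of appointment to the Order 1996-03-28, so the next rule applies.
Osei and Takahashi are each not a Collar holder, so the next rule applies.
Osei and Takahashi both have roll number 245, so the next rule applies.
Among Osei and Takahashi, alphabetically by surname: Osei before Takahashi.
Horvat and Okafor both have date of appointment to the Order 2001-10-22, so the next rule applies.
Horvat and Okafor are each a Collar holder, so the next rule applies.
Horvat and Okafor both have roll number 473, so the next rule applies.
Among Horvat and Okafor, alphabetically by surname: Horvat before Okafor.
So Ibarra takes precedence.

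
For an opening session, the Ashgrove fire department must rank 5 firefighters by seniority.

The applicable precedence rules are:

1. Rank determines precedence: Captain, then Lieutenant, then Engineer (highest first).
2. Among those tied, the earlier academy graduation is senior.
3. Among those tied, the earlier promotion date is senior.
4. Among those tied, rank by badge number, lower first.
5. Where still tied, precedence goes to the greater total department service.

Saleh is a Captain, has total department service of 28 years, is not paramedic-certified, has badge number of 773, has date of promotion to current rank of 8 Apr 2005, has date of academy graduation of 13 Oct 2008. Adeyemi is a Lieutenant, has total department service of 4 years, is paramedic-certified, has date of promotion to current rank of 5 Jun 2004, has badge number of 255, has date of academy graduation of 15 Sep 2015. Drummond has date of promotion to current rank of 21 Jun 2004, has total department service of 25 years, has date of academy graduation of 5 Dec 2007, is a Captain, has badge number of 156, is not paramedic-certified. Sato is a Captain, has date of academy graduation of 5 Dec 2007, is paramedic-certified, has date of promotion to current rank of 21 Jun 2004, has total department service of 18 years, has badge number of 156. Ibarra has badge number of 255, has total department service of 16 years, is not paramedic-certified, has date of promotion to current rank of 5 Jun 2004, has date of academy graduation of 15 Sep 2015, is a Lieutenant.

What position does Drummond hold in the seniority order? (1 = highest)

1

By rank: Drummond, Sato and Saleh (Captain); then Ibarra and Adeyemi (Lieutenant).
Among Drummond, Sato and Saleh, by date of academy graduation (earlier first): Drummond and Sato (5 Dec 2007) before Saleh (13 Oct 2008).
Drummond and Sato both have date of promotion to current rank 21 Jun 2004, so the next rule applies.
Drummond and Sato both have badge number 156, so the next rule applies.
Among Drummond and Sato, by total department service (higher first): Drummond (25 years) before Sato (18 years).
Ibarra and Adeyemi both have date of academy graduation 15 Sep 2015, so the next rule applies.
Ibarra and Adeyemi both have date of promotion to current rank 5 Jun 2004, so the next rule applies.
Ibarra and Adeyemi both have badge number 255, so the next rule applies.
Among Ibarra and Adeyemi, by total department service (higher first): Ibarra (16 years) before Adeyemi (4 years).
Order: Drummond, Sato, Saleh, Ibarra, Adeyemi. So position 1.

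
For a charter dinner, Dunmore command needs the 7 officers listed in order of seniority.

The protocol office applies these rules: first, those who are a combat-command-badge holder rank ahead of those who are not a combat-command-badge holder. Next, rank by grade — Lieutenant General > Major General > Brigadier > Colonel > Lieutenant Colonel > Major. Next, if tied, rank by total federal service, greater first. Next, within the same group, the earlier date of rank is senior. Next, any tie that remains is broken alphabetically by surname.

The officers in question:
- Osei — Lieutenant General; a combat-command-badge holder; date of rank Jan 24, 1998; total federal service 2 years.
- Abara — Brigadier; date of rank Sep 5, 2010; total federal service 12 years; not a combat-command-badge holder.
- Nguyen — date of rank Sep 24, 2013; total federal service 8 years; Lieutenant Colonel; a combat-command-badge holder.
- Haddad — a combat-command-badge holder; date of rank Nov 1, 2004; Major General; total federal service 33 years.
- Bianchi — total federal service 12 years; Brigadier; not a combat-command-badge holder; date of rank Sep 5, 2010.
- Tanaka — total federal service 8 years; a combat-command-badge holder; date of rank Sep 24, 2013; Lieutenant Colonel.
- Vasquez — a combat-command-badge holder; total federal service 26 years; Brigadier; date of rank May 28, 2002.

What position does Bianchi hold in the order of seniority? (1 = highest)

7

By the first rule: Osei, Haddad, Vasquez, Nguyen and Tanaka (each a combat-command-badge holder); then Abara and Bianchi (both not a combat-command-badge holder).
Among Osei, Haddad, Vasquez, Nguyen and Tanaka, by grade: Osei (Lieutenant General) before Haddad (Major General) before Vasquez (Brigadier) before Nguyen and Tanaka (Lieutenant Colonel).
Nguyen and Tanaka both have total federal service 8 years, so the next rule applies.
Nguyen and Tanaka both have date of rank Sep 24, 2013, so the next rule applies.
Among Nguyen and Tanaka, alphabetically by surname: Nguyen before Tanaka.
Abara and Bianchi are each Brigadier, so the next rule applies.
Abara and Bianchi both have total federal service 12 years, so the next rule applies.
Abara and Bianchi both have date of rank Sep 5, 2010, so the next rule applies.
Among Abara and Bianchi, alphabetically by surname: Abara before Bianchi.
Order: Osei, Haddad, Vasquez, Nguyen, Tanaka, Abara, Bianchi. So position 7.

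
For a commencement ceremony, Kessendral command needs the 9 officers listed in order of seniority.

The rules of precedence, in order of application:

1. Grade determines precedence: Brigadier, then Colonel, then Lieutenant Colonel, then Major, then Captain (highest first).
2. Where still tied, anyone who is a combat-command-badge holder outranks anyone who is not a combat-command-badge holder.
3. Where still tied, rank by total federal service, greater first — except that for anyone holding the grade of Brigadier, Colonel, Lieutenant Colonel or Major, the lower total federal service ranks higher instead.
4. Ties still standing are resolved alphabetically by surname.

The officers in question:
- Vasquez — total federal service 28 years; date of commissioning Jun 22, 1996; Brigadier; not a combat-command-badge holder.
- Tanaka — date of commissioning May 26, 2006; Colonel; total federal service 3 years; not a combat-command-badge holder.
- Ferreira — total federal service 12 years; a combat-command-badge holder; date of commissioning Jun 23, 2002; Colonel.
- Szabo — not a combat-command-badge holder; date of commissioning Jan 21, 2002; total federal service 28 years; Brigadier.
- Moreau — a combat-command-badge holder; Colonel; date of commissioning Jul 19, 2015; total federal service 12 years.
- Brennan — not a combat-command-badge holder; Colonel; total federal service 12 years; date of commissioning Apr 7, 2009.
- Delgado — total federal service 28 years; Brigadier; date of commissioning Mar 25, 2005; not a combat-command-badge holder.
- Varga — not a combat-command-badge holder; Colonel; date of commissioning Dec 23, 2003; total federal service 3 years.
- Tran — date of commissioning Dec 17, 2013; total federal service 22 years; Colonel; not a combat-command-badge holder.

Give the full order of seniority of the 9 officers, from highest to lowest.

Delgado, Szabo, Vasquez, Ferreira, Moreau, Tanaka, Varga, Brennan, Tran

By grade: Delgado, Szabo and Vasquez (Brigadier); then Ferreira, Moreau, Tanaka, Varga, Brennan and Tran (Colonel).
Delgado, Szabo and Vasquez are each not a combat-command-badge holder, so the next rule applies.
Delgado, Szabo and Vasquez all have total federal service 28 years, so the next rule applies.
Among Delgado, Szabo and Vasquez, alphabetically by surname: Delgado before Szabo before Vasquez.
Among Ferreira, Moreau, Tanaka, Varga, Brennan and Tran, a combat-command-badge holder before not a combat-command-badge holder: Ferreira and Moreau (a combat-command-badge holder) before Tanaka, Varga, Brennan and Tran (not a combat-command-badge holder).
Ferreira and Moreau both have total federal service 12 years, so the next rule applies.
Among Ferreira and Moreau, alphabetically by surname: Ferreira before Moreau.
Among Tanaka, Varga, Brennan and Tran, by total federal service (lower first) (reversed rule for this group): Tanaka and Varga (3 years) before Brennan (12 years) before Tran (22 years).
Among Tanaka and Varga, alphabetically by surname: Tanaka before Varga.
Full order: Delgado, Szabo, Vasquez, Ferreira, Moreau, Tanaka, Varga, Brennan, Tran.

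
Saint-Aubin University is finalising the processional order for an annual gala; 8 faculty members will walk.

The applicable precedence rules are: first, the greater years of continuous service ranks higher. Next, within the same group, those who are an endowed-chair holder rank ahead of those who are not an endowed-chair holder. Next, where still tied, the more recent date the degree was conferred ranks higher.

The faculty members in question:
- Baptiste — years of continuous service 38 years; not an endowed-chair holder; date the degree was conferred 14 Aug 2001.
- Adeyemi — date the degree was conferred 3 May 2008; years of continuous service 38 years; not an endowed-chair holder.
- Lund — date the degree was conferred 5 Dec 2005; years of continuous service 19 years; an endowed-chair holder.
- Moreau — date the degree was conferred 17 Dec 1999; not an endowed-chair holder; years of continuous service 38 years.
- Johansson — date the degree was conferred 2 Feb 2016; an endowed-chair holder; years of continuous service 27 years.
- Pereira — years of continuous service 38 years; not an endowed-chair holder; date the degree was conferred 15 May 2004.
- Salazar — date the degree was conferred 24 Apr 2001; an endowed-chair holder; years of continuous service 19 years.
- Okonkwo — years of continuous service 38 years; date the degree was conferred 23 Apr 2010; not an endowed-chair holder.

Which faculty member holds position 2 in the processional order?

By years of continuous service (higher first): Okonkwo, Adeyemi, Pereira, Baptiste and Moreau (each 38 years); then Johansson (27 years); then Lund and Salazar (both 19 years).
Okonkwo, Adeyemi, Pereira, Baptiste and Moreau are each not an endowed-chair holder, so the next rule applies.
Among Okonkwo, Adeyemi, Pereira, Baptiste and Moreau, by date the degree was conferred (later first): Okonkwo (23 Apr 2010) before Adeyemi (3 May 2008) before Pereira (15 May 2004) before Baptiste (14 Aug 2001) before Moreau (17 Dec 1999).
Lund and Salazar are each an endowed-chair holder, so the next rule applies.
Among Lund and Salazar, by date the degree was conferred (later first): Lund (5 Dec 2005) before Salazar (24 Apr 2001).
Order: Okonkwo, Adeyemi, Pereira, Baptiste, Moreau, Johansson, Lund, Salazar.

Adeyemi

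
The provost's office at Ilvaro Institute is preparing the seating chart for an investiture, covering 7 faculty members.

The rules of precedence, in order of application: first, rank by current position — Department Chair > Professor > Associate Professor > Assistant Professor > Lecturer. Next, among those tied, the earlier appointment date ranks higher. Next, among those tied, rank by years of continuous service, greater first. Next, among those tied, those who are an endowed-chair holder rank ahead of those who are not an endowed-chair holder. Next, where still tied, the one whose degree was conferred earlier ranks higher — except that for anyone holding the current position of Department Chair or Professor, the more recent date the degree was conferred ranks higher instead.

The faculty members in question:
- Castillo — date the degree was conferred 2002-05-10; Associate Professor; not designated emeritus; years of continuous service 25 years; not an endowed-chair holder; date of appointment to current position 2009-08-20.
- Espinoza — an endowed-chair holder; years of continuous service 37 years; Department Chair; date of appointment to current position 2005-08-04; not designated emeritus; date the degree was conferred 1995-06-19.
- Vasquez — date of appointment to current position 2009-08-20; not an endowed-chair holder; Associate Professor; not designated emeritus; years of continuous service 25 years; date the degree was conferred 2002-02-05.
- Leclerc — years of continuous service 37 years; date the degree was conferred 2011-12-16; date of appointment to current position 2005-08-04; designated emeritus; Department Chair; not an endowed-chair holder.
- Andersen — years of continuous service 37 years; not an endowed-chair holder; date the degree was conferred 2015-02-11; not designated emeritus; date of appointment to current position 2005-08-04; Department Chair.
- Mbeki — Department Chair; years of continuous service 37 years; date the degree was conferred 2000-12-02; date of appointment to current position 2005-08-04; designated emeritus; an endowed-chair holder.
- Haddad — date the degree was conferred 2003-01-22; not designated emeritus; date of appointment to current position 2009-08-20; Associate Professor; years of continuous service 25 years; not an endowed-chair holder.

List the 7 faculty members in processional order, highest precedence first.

By current position: Mbeki, Espinoza, Andersen and Leclerc (Department Chair); then Vasquez, Castillo and Haddad (Associate Professor).
Mbeki, Espinoza, Andersen and Leclerc all have date of appointment to current position 2005-08-04, so the next rule applies.
Mbeki, Espinoza, Andersen and Leclerc all have years of continuous service 37 years, so the next rule applies.
Among Mbeki, Espinoza, Andersen and Leclerc, an endowed-chair holder before not an endowed-chair holder: Mbeki and Espinoza (an endowed-chair holder) before Andersen and Leclerc (not an endowed-chair holder).
Among Mbeki and Espinoza, by date the degree was conferred (later first) (reversed rule for this group): Mbeki (2000-12-02) before Espinoza (1995-06-19).
Among Andersen and Leclerc, by date the degree was conferred (later first) (reversed rule for this group): Andersen (2015-02-11) before Leclerc (2011-12-16).
Vasquez, Castillo and Haddad all have date of appointment to current position 2009-08-20, so the next rule applies.
Vasquez, Castillo and Haddad all have years of continuous service 25 years, so the next rule applies.
Vasquez, Castillo and Haddad are each not an endowed-chair holder, so the next rule applies.
Among Vasquez, Castillo and Haddad, by date the degree was conferred (earlier first): Vasquez (2002-02-05) before Castillo (2002-05-10) before Haddad (2003-01-22).
Full order: Mbeki, Espinoza, Andersen, Leclerc, Vasquez, Castillo, Haddad.

Mbeki, Espinoza, Andersen, Leclerc, Vasquez, Castillo, Haddad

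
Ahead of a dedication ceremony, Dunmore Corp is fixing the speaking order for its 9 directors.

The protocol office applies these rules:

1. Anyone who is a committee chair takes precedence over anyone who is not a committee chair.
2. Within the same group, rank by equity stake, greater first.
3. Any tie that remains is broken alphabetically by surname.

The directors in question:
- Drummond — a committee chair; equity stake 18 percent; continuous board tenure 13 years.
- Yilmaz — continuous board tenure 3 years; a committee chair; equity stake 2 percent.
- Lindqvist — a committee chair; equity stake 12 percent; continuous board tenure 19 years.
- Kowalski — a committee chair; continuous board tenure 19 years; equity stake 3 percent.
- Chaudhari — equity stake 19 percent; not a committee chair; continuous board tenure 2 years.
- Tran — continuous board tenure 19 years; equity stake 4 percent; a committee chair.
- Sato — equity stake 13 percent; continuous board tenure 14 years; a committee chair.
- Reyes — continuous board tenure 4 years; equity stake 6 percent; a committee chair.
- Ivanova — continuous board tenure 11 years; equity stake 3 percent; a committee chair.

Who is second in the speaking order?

By the first rule: Drummond, Sato, Lindqvist, Reyes, Tran, Ivanova, Kowalski and Yilmaz (each a committee chair); then Chaudhari (not a committee chair).
Among Drummond, Sato, Lindqvist, Reyes, Tran, Ivanova, Kowalski and Yilmaz, by equity stake (higher first): Drummond (18 percent) before Sato (13 percent) before Lindqvist (12 percent) before Reyes (6 percent) before Tran (4 percent) before Ivanova and Kowalski (3 percent) before Yilmaz (2 percent).
Among Ivanova and Kowalski, alphabetically by surname: Ivanova before Kowalski.
Order: Drummond, Sato, Lindqvist, Reyes, Tran, Ivanova, Kowalski, Yilmaz, Chaudhari.

Sato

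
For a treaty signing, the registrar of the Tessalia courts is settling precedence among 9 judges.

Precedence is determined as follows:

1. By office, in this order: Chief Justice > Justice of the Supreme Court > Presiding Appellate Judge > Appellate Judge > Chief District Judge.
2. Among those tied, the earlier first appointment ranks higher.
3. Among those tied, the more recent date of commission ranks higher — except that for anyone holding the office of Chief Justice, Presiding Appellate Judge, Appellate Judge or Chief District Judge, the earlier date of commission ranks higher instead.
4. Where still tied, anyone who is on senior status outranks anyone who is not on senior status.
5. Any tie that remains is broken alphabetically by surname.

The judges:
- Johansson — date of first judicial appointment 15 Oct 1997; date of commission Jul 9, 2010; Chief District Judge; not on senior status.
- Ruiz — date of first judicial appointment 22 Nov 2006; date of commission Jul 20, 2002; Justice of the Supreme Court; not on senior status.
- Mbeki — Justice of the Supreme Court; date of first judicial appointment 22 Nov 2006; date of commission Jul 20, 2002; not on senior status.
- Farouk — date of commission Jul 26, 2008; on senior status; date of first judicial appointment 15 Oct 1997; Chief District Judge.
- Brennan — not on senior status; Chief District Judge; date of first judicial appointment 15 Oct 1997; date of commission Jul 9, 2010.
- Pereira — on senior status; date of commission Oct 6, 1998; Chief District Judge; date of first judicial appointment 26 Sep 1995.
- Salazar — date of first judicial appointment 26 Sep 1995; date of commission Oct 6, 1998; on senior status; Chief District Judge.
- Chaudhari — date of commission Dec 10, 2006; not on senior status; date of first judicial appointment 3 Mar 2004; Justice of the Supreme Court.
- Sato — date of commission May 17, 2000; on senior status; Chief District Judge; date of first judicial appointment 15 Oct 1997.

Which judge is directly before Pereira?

Ruiz

By office: Chaudhari, Mbeki and Ruiz (Justice of the Supreme Court); then Pereira, Salazar, Sato, Farouk, Brennan and Johansson (Chief District Judge).
Among Chaudhari, Mbeki and Ruiz, by date of first judicial appointment (earlier first): Chaudhari (3 Mar 2004) before Mbeki and Ruiz (22 Nov 2006).
Mbeki and Ruiz both have date of commission Jul 20, 2002, so the next rule applies.
Mbeki and Ruiz are each not on senior status, so the next rule applies.
Among Mbeki and Ruiz, alphabetically by surname: Mbeki before Ruiz.
Among Pereira, Salazar, Sato, Farouk, Brennan and Johansson, by date of first judicial appointment (earlier first): Pereira and Salazar (26 Sep 1995) before Sato, Farouk, Brennan and Johansson (15 Oct 1997).
Pereira and Salazar both have date of commission Oct 6, 1998, so the next rule applies.
Pereira and Salazar are each on senior status, so the next rule applies.
Among Pereira and Salazar, alphabetically by surname: Pereira before Salazar.
Among Sato, Farouk, Brennan and Johansson, by date of commission (earlier first) (reversed rule for this group): Sato (May 17, 2000) before Farouk (Jul 26, 2008) before Brennan and Johansson (Jul 9, 2010).
Brennan and Johansson are each not on senior status, so the next rule applies.
Among Brennan and Johansson, alphabetically by surname: Brennan before Johansson.
Order: Chaudhari, Mbeki, Ruiz, Pereira, Salazar, Sato, Farouk, Brennan, Johansson.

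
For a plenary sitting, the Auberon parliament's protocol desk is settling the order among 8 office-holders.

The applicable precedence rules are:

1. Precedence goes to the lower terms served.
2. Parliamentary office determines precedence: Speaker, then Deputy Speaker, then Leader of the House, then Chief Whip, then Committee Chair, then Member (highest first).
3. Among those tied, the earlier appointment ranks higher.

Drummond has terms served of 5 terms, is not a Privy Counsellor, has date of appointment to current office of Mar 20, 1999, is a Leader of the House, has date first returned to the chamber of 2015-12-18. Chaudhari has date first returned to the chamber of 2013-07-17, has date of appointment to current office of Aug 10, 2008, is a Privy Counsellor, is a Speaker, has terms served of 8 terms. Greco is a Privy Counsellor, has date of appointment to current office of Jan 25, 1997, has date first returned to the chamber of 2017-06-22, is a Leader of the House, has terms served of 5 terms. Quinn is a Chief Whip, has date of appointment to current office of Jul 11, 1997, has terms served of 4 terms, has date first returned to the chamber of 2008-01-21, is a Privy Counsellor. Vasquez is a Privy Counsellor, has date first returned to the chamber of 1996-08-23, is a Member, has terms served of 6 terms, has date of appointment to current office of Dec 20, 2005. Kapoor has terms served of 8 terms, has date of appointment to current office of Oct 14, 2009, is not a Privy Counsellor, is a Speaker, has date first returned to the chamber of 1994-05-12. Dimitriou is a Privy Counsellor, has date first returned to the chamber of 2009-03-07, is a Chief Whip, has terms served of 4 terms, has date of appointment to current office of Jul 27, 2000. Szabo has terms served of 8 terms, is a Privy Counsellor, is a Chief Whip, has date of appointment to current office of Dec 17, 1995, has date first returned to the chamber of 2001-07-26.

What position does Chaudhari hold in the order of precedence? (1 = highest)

6

By terms served (lower first): Quinn and Dimitriou (both 4 terms); then Greco and Drummond (both 5 terms); then Vasquez (6 terms); then Chaudhari, Kapoor and Szabo (each 8 terms).
Quinn and Dimitriou are each Chief Whip, so the next rule applies.
Among Quinn and Dimitriou, by date of appointment to current office (earlier first): Quinn (Jul 11, 1997) before Dimitriou (Jul 27, 2000).
Greco and Drummond are each Leader of the House, so the next rule applies.
Among Greco and Drummond, by date of appointment to current office (earlier first): Greco (Jan 25, 1997) before Drummond (Mar 20, 1999).
Among Chaudhari, Kapoor and Szabo, by parliamentary office: Chaudhari and Kapoor (Speaker) before Szabo (Chief Whip).
Among Chaudhari and Kapoor, by date of appointment to current office (earlier first): Chaudhari (Aug 10, 2008) before Kapoor (Oct 14, 2009).
Order: Quinn, Dimitriou, Greco, Drummond, Vasquez, Chaudhari, Kapoor, Szabo. So position 6.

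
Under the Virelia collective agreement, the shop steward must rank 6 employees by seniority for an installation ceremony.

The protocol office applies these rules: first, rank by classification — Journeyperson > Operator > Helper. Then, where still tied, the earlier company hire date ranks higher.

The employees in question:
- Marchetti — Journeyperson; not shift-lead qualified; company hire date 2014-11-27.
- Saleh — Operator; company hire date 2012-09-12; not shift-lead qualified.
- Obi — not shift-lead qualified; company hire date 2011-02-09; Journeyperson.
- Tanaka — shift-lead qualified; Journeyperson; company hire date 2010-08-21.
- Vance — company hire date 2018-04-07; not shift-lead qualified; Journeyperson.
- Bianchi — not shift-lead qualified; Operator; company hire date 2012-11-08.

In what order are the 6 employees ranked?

Tanaka, Obi, Marchetti, Vance, Saleh, Bianchi

By classification: Tanaka, Obi, Marchetti and Vance (Journeyperson); then Saleh and Bianchi (Operator).
Among Tanaka, Obi, Marchetti and Vance, by company hire date (earlier first): Tanaka (2010-08-21) before Obi (2011-02-09) before Marchetti (2014-11-27) before Vance (2018-04-07).
Among Saleh and Bianchi, by company hire date (earlier first): Saleh (2012-09-12) before Bianchi (2012-11-08).
Full order: Tanaka, Obi, Marchetti, Vance, Saleh, Bianchi.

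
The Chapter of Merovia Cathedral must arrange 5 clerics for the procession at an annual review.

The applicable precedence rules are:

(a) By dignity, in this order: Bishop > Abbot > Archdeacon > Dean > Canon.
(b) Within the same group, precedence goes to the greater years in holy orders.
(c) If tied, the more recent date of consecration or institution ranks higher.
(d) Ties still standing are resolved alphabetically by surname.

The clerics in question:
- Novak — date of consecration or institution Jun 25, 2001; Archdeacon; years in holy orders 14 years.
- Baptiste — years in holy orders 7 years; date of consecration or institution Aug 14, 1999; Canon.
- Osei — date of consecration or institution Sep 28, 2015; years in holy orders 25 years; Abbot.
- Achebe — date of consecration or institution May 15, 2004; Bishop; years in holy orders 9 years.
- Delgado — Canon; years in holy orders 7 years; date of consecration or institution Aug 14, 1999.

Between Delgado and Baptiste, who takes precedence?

Baptiste

By dignity: Achebe (Bishop); then Osei (Abbot); then Novak (Archdeacon); then Baptiste and Delgado (Canon).
Baptiste and Delgado both have years in holy orders 7 years, so the next rule applies.
Baptiste and Delgado both have date of consecration or institution Aug 14, 1999, so the next rule applies.
Among Baptiste and Delgado, alphabetically by surname: Baptiste before Delgado.
So Baptiste takes precedence.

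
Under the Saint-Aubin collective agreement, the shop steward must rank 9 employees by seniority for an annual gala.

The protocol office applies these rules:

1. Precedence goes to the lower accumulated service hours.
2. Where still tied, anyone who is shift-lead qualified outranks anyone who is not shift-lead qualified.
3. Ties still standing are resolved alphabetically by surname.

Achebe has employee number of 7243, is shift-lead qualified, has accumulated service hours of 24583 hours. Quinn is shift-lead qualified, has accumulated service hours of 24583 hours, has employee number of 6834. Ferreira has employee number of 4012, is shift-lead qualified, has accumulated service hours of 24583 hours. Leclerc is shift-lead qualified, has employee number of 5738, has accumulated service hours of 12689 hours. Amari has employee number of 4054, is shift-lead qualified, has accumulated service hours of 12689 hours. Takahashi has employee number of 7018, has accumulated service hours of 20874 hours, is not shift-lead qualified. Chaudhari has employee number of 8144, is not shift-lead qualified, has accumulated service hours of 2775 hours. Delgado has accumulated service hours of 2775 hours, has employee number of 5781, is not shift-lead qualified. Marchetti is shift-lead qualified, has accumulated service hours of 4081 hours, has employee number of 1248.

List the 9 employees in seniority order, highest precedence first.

By accumulated service hours (lower first): Chaudhari and Delgado (both 2775 hours); then Marchetti (4081 hours); then Amari and Leclerc (both 12689 hours); then Takahashi (20874 hours); then Achebe, Ferreira and Quinn (each 24583 hours).
Chaudhari and Delgado are each not shift-lead qualified, so the next rule applies.
Among Chaudhari and Delgado, alphabetically by surname: Chaudhari before Delgado.
Amari and Leclerc are each shift-lead qualified, so the next rule applies.
Among Amari and Leclerc, alphabetically by surname: Amari before Leclerc.
Achebe, Ferreira and Quinn are each shift-lead qualified, so the next rule applies.
Among Achebe, Ferreira and Quinn, alphabetically by surname: Achebe before Ferreira before Quinn.
Full order: Chaudhari, Delgado, Marchetti, Amari, Leclerc, Takahashi, Achebe, Ferreira, Quinn.

Chaudhari, Delgado, Marchetti, Amari, Leclerc, Takahashi, Achebe, Ferreira, Quinn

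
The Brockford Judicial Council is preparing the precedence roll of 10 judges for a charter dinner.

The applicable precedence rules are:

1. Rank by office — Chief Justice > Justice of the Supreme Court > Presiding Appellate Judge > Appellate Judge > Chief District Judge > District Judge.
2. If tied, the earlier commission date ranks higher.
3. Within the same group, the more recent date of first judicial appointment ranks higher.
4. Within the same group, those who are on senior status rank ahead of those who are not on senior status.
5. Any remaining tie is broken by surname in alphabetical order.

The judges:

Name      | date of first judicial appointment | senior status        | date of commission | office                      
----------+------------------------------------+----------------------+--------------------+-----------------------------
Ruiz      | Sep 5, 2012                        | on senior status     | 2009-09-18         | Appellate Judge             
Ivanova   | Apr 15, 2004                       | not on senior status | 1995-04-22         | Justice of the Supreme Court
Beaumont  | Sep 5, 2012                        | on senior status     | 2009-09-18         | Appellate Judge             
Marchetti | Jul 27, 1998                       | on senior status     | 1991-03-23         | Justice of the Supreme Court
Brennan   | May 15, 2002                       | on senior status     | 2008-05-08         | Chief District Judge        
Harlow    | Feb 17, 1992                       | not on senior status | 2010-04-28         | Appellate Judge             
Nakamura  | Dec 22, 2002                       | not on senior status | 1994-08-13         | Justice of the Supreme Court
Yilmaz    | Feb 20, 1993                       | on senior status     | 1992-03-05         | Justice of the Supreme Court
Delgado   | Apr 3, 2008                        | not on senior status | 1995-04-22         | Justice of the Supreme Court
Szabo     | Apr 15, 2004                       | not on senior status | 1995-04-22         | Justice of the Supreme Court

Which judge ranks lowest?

Brennan

By office: Marchetti, Yilmaz, Nakamura, Delgado, Ivanova and Szabo (Justice of the Supreme Court); then Beaumont, Ruiz and Harlow (Appellate Judge); then Brennan (Chief District Judge).
Among Marchetti, Yilmaz, Nakamura, Delgado, Ivanova and Szabo, by date of commission (earlier first): Marchetti (1991-03-23) before Yilmaz (1992-03-05) before Nakamura (1994-08-13) before Delgado, Ivanova and Szabo (1995-04-22).
Among Delgado, Ivanova and Szabo, by date of first judicial appointment (later first): Delgado (Apr 3, 2008) before Ivanova and Szabo (Apr 15, 2004).
Ivanova and Szabo are each not on senior status, so the next rule applies.
Among Ivanova and Szabo, alphabetically by surname: Ivanova before Szabo.
Among Beaumont, Ruiz and Harlow, by date of commission (earlier first): Beaumont and Ruiz (2009-09-18) before Harlow (2010-04-28).
Beaumont and Ruiz both have date of first judicial appointment Sep 5, 2012, so the next rule applies.
Beaumont and Ruiz are each on senior status, so the next rule applies.
Among Beaumont and Ruiz, alphabetically by surname: Beaumont before Ruiz.
Order: Marchetti, Yilmaz, Nakamura, Delgado, Ivanova, Szabo, Beaumont, Ruiz, Harlow, Brennan.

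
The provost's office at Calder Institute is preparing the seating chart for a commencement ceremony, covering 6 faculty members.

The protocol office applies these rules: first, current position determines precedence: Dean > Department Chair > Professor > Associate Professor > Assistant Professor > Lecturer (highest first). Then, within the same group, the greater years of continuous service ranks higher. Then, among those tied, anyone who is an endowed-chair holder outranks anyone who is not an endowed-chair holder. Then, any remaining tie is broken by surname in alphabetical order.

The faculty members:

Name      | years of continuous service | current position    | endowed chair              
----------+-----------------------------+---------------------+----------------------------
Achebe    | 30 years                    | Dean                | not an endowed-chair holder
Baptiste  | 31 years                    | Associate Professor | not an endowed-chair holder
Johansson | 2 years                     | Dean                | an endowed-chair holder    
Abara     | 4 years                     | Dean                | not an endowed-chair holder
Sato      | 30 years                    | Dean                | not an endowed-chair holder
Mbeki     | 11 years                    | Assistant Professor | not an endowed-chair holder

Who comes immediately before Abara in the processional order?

Sato

By current position: Achebe, Sato, Abara and Johansson (Dean); then Baptiste (Associate Professor); then Mbeki (Assistant Professor).
Among Achebe, Sato, Abara and Johansson, by years of continuous service (higher first): Achebe and Sato (30 years) before Abara (4 years) before Johansson (2 years).
Achebe and Sato are each not an endowed-chair holder, so the next rule applies.
Among Achebe and Sato, alphabetically by surname: Achebe before Sato.
Order: Achebe, Sato, Abara, Johansson, Baptiste, Mbeki.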